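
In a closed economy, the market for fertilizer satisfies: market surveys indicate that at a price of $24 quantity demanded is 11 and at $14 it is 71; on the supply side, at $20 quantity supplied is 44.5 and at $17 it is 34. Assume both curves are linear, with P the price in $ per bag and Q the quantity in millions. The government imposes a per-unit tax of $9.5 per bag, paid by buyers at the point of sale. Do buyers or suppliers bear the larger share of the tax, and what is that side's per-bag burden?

Suppliers bear the larger share: $6 per bag.

Demand slope: (71 − 11)/(14 − 24) = -6, so Qd = 155 − 6P.
Supply slope: (34 − 44.5)/(17 − 20) = 3.5, so Qs = 3.5P − 25.5.
Before the tax: set 155 − 6P = 3.5P − 25.5 → P* = $19, Q* = 41.
With the tax collected from buyers, demand (in seller-price terms) shifts: Qd = 155 − 6(P + 9.5).
New equilibrium: buyers pay $22.5, suppliers receive $13, Q = 20. (Wedge: Pb − Ps = 9.5.)
Per-bag burden: buyers $3.5, suppliers $6.
Suppliers take the larger share because supply is less price-elastic here (demand slope 6 vs supply slope 3.5).
The less price-elastic side of the market bears the larger share of a per-unit tax.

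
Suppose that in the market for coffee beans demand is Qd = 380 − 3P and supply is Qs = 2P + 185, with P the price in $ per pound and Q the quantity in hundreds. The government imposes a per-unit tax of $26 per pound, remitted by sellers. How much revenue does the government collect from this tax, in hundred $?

Tax revenue = $6026.8 hundred.

Before the tax: set 380 − 3P = 2P + 185 → P* = $39, Q* = 263.
With the tax collected from sellers, supply shifts: Qs = 2(P − 26) + 185.
Solving gives Q = 231.8 with buyers paying $49.4 and sellers receiving $23.4 (the $26 wedge).
Revenue = t · Q = 26 · 231.8 = $6026.8.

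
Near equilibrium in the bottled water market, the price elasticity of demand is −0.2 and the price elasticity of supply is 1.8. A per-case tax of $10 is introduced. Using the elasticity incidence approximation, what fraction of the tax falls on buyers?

Buyers' share ≈ 0.9.

Incidence ratio: buyers' share ≈ εs / (εs + |εd|) = 1.8 / (1.8 + 0.2) = 0.9.
Supply is the more elastic side, so buyers bear the larger share.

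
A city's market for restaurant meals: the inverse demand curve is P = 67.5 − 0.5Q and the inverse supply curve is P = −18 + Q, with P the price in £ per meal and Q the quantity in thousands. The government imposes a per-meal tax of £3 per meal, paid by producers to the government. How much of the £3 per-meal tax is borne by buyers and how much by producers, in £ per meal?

Buyers bear £1 per meal; producers bear £2 per meal.

Inverting to Q(P) form: Qd = 135 − 2P; Qs = P + 18.
Before the tax: set 135 − 2P = P + 18 → P* = £39, Q* = 57.
With the tax collected from producers, supply shifts: Qs = (P − 3) + 18.
Solving gives Q = 55 with buyers paying £40 and producers receiving £37 (the £3 wedge).
Burden on buyers: £1; on producers: £2. (They sum to £3.)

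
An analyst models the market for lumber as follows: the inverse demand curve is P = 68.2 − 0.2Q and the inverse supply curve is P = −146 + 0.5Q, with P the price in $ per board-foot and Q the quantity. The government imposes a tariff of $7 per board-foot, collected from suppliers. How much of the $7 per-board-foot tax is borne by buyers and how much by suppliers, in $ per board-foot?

Buyers bear $2 per board-foot; suppliers bear $5 per board-foot.

Inverting to Q(P) form: Qd = 341 − 5P; Qs = 2P + 292.
Before the tax: set 341 − 5P = 2P + 292 → P* = $7, Q* = 306.
With the tax collected from suppliers, supply shifts: Qs = 2(P − 7) + 292.
New equilibrium: buyers pay $9, suppliers receive $2, Q = 296. (Wedge: Pb − Ps = 7.)
Burden on buyers: $2; on suppliers: $5. (They sum to $7.)
The less price-elastic side of the market bears the larger share of a per-unit tax.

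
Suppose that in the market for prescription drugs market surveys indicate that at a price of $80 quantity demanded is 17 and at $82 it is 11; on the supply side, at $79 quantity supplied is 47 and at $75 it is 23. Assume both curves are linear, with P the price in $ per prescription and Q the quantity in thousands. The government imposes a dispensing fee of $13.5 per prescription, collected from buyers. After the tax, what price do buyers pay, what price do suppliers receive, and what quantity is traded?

Buyers pay $85; suppliers receive $71.5; quantity = 2.

Demand slope: (11 − 17)/(82 − 80) = -3, so Qd = 257 − 3P.
Supply slope: (23 − 47)/(75 − 79) = 6, so Qs = 6P − 427.
Before the tax: set 257 − 3P = 6P − 427 → P* = $76, Q* = 29.
With the tax collected from buyers, demand (in seller-price terms) shifts: Qd = 257 − 3(P + 13.5).
Solving gives Q = 2 with buyers paying $85 and suppliers receiving $71.5 (the $13.5 wedge).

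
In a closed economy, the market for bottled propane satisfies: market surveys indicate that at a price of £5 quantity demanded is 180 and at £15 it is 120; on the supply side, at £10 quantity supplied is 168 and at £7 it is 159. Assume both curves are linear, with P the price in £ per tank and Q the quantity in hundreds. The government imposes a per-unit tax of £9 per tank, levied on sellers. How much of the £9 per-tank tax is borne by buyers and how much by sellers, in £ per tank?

Buyers bear £3 per tank; sellers bear £6 per tank.

Demand slope: (120 − 180)/(15 − 5) = -6, so Qd = 210 − 6P.
Supply slope: (159 − 168)/(7 − 10) = 3, so Qs = 3P + 138.
Without the tax, 210 − 6P = 3P + 138 gives 9P = 72, so P* = £8 and Q* = 162.
With the tax collected from sellers, supply shifts: Qs = 3(P − 9) + 138.
Solving gives Q = 144 with buyers paying £11 and sellers receiving £2 (the £9 wedge).
Burden on buyers: £3; on sellers: £6. (They sum to £9.)
The less price-elastic side of the market bears the larger share of a per-unit tax.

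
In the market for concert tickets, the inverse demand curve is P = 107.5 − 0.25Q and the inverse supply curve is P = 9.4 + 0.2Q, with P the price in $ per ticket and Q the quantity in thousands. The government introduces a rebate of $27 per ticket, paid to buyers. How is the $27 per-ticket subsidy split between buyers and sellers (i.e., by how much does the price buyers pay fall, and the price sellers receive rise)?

Rewrite in direct form: Qd = 430 − 4P and Qs = 5P − 47.
Before the subsidy: set 430 − 4P = 5P − 47 → P* = $53, Q* = 218.
With a per-unit subsidy paid to buyers, each effectively pays P − 27, so demand becomes Qd = 430 − 4(P − 27).
Solving gives Q = 278 with buyers paying $38 and sellers receiving $65 (the $27 wedge).
Gain to buyers: $15; to sellers: $12. (They sum to $27.)

Buyers gain $15 per ticket; sellers gain $12 per ticket.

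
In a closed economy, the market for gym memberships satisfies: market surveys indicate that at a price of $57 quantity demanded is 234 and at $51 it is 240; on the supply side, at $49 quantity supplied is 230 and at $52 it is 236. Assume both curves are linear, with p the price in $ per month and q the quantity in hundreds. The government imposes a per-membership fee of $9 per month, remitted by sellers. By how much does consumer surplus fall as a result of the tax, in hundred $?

Consumer surplus falls by $1410 hundred.

Demand slope: (240 − 234)/(51 − 57) = -1, so qd = 291 − p.
Supply slope: (236 − 230)/(52 − 49) = 2, so qs = 2p + 132.
Without the tax, 291 − p = 2p + 132 gives 3p = 159, so p* = $53 and q* = 238.
With the tax collected from sellers, supply shifts: qs = 2(p − 9) + 132.
New equilibrium: consumers pay $59, sellers receive $50, q = 232. (Wedge: pb − ps = 9.)
ΔCS is the trapezoid between Q = 232 and Q = 238 of height $6: ½ · (238 + 232) · 6 = $1410.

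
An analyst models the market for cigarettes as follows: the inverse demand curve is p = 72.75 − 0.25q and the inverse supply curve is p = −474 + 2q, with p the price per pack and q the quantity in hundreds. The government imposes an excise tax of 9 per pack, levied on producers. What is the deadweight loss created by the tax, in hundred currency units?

Deadweight loss = 18 hundred.

Inverting to q(p) form: qd = 291 − 4p; qs = 0.5p + 237.
Without the tax, 291 − 4p = 0.5p + 237 gives 4.5p = 54, so p* = 12 and q* = 243.
With the tax collected from producers, supply shifts: qs = 0.5(p − 9) + 237.
New equilibrium: consumers pay 13, producers receive 4, q = 239. (Wedge: pb − ps = 9.)
Quantity falls by |ΔQ| = |243 − 239| = 4.
DWL = ½ · t · |ΔQ| = ½ · 9 · 4 = 18.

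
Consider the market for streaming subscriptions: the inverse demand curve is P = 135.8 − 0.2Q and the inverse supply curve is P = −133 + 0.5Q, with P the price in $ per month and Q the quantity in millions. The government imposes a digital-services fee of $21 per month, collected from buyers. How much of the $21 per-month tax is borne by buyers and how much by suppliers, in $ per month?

Buyers bear $6 per month; suppliers bear $15 per month.

Rewrite in direct form: Qd = 679 − 5P and Qs = 2P + 266.
Before the tax: set 679 − 5P = 2P + 266 → P* = $59, Q* = 384.
With the tax collected from buyers, demand (in seller-price terms) shifts: Qd = 679 − 5(P + 21).
New equilibrium: buyers pay $65, suppliers receive $44, Q = 354. (Wedge: Pb − Ps = 21.)
Burden on buyers: $6; on suppliers: $15. (They sum to $21.)
The less price-elastic side of the market bears the larger share of a per-unit tax.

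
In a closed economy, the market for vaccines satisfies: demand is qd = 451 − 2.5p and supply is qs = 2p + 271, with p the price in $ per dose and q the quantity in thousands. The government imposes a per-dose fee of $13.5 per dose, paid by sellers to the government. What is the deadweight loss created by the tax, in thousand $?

Deadweight loss = $101.25 thousand.

Without the tax, 451 − 2.5p = 2p + 271 gives 4.5p = 180, so p* = $40 and q* = 351.
With the tax collected from sellers, supply shifts: qs = 2(p − 13.5) + 271.
New equilibrium: buyers pay $46, sellers receive $32.5, q = 336. (Wedge: pb − ps = 13.5.)
Quantity falls by |ΔQ| = |351 − 336| = 15.
DWL = ½ · t · |ΔQ| = ½ · 13.5 · 15 = $101.25.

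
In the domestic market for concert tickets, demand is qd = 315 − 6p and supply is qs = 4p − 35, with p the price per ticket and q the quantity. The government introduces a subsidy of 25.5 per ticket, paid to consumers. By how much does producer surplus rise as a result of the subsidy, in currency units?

Producer surplus rises by 2074.68.

Without the subsidy, 315 − 6p = 4p − 35 gives 10p = 350, so p* = 35 and q* = 105.
With a per-unit subsidy paid to consumers, each effectively pays p − 25.5, so demand becomes qd = 315 − 6(p − 25.5).
New equilibrium: consumers pay 24.8, producers receive 50.3, q = 166.2. (Wedge: pb − ps = −25.5.)
ΔPS is the trapezoid between Q = 166.2 and Q = 105 of height 15.3: ½ · (105 + 166.2) · 15.3 = 2074.68.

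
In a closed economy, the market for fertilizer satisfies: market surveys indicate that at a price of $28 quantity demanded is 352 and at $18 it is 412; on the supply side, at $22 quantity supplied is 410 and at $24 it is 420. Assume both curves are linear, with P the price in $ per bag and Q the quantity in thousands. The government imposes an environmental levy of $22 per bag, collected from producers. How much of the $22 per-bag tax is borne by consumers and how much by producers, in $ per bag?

Consumers bear $10 per bag; producers bear $12 per bag.

Demand slope: (412 − 352)/(18 − 28) = -6, so Qd = 520 − 6P.
Supply slope: (420 − 410)/(24 − 22) = 5, so Qs = 5P + 300.
Without the tax, 520 − 6P = 5P + 300 gives 11P = 220, so P* = $20 and Q* = 400.
With the tax collected from producers, supply shifts: Qs = 5(P − 22) + 300.
New equilibrium: consumers pay $30, producers receive $8, Q = 340. (Wedge: Pb − Ps = 22.)
Burden on consumers: $10; on producers: $12. (They sum to $22.)
The less price-elastic side of the market bears the larger share of a per-unit tax.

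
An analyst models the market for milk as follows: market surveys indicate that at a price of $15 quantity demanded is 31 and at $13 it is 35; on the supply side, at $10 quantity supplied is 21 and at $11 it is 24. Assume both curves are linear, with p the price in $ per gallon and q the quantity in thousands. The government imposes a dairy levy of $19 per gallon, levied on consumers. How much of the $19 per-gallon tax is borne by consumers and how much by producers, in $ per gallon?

Consumers bear $11.4 per gallon; producers bear $7.6 per gallon.

Demand slope: (35 − 31)/(13 − 15) = -2, so qd = 61 − 2p.
Supply slope: (24 − 21)/(11 − 10) = 3, so qs = 3p − 9.
Before the tax: set 61 − 2p = 3p − 9 → p* = $14, q* = 33.
With the tax collected from consumers, demand (in seller-price terms) shifts: qd = 61 − 2(p + 19).
New equilibrium: consumers pay $25.4, producers receive $6.4, q = 10.2. (Wedge: pb − ps = 19.)
Burden on consumers: $11.4; on producers: $7.6. (They sum to $19.)
The less price-elastic side of the market bears the larger share of a per-unit tax.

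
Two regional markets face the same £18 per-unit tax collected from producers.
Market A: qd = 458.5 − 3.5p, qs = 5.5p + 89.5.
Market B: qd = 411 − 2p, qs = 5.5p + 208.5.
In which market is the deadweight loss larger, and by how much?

Market A, by £108.9.

Market A: pre-tax p* = £41, q* = 315; post-tax q = 276.5; deadweight loss = £346.5.
Market B: pre-tax p* = £27, q* = 357; post-tax q = 330.6; deadweight loss = £237.6.
Difference: £346.5 vs £237.6 → market A is larger by £108.9.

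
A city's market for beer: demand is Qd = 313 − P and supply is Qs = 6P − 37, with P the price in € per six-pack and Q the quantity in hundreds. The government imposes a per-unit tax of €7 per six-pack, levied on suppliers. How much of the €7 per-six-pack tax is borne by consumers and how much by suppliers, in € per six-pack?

Consumers bear €6 per six-pack; suppliers bear €1 per six-pack.

Before the tax: set 313 − P = 6P − 37 → P* = €50, Q* = 263.
With the tax collected from suppliers, supply shifts: Qs = 6(P − 7) − 37.
Solving gives Q = 257 with consumers paying €56 and suppliers receiving €49 (the €7 wedge).
Burden on consumers: €6; on suppliers: €1. (They sum to €7.)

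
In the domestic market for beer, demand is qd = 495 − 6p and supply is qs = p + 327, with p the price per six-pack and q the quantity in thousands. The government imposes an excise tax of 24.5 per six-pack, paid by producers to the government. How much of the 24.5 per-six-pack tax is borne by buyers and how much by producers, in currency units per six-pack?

Without the tax, 495 − 6p = p + 327 gives 7p = 168, so p* = 24 and q* = 351.
With the tax collected from producers, supply shifts: qs = (p − 24.5) + 327.
Solving gives q = 330 with buyers paying 27.5 and producers receiving 3 (the 24.5 wedge).
Burden on buyers: 3.5; on producers: 21. (They sum to 24.5.)
The less price-elastic side of the market bears the larger share of a per-unit tax.

Buyers bear 3.5 per six-pack; producers bear 21 per six-pack.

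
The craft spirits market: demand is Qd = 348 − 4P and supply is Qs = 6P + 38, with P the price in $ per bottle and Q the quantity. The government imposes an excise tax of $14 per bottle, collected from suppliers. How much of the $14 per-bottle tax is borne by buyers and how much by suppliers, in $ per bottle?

Before the tax: set 348 − 4P = 6P + 38 → P* = $31, Q* = 224.
With the tax collected from suppliers, supply shifts: Qs = 6(P − 14) + 38.
New equilibrium: buyers pay $39.4, suppliers receive $25.4, Q = 190.4. (Wedge: Pb − Ps = 14.)
Burden on buyers: $8.4; on suppliers: $5.6. (They sum to $14.)
The less price-elastic side of the market bears the larger share of a per-unit tax.

Buyers bear $8.4 per bottle; suppliers bear $5.6 per bottle.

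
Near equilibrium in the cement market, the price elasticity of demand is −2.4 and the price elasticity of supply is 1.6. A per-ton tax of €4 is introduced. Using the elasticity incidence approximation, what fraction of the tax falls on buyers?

Incidence ratio: buyers' share ≈ εs / (εs + |εd|) = 1.6 / (1.6 + 2.4) = 0.4.
Supply is the less elastic side, so buyers bear the smaller share.

Buyers' share ≈ 0.4.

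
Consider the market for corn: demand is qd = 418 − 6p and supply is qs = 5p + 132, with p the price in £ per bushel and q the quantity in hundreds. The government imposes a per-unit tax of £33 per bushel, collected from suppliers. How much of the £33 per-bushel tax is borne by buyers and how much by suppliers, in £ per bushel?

Buyers bear £15 per bushel; suppliers bear £18 per bushel.

Before the tax: set 418 − 6p = 5p + 132 → p* = £26, q* = 262.
With the tax collected from suppliers, supply shifts: qs = 5(p − 33) + 132.
Solving gives q = 172 with buyers paying £41 and suppliers receiving £8 (the £33 wedge).
Burden on buyers: £15; on suppliers: £18. (They sum to £33.)
The less price-elastic side of the market bears the larger share of a per-unit tax.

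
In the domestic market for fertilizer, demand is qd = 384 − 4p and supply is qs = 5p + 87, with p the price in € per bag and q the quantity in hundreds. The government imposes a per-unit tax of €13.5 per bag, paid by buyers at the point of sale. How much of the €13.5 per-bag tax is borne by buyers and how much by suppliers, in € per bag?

Without the tax, 384 − 4p = 5p + 87 gives 9p = 297, so p* = €33 and q* = 252.
With the tax collected from buyers, demand (in seller-price terms) shifts: qd = 384 − 4(p + 13.5).
Solving gives q = 222 with buyers paying €40.5 and suppliers receiving €27 (the €13.5 wedge).
Burden on buyers: €7.5; on suppliers: €6. (They sum to €13.5.)

Buyers bear €7.5 per bag; suppliers bear €6 per bag.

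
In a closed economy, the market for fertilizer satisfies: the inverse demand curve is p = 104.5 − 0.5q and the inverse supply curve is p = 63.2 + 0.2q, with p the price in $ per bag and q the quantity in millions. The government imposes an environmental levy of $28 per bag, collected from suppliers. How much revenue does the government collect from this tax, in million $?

Rewrite in direct form: qd = 209 − 2p and qs = 5p − 316.
Before the tax: set 209 − 2p = 5p − 316 → p* = $75, q* = 59.
With the tax collected from suppliers, supply shifts: qs = 5(p − 28) − 316.
New equilibrium: consumers pay $95, suppliers receive $67, q = 19. (Wedge: pb − ps = 28.)
Revenue = t · Q = 28 · 19 = $532.

Tax revenue = $532 million.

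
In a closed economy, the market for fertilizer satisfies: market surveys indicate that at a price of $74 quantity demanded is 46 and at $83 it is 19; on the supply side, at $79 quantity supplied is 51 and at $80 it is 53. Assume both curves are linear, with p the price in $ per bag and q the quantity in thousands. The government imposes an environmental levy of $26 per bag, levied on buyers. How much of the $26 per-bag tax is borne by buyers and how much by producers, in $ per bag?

Buyers bear $10.4 per bag; producers bear $15.6 per bag.

Demand slope: (19 − 46)/(83 − 74) = -3, so qd = 268 − 3p.
Supply slope: (53 − 51)/(80 − 79) = 2, so qs = 2p − 107.
Without the tax, 268 − 3p = 2p − 107 gives 5p = 375, so p* = $75 and q* = 43.
With the tax collected from buyers, demand (in seller-price terms) shifts: qd = 268 − 3(p + 26).
Solving gives q = 11.8 with buyers paying $85.4 and producers receiving $59.4 (the $26 wedge).
Burden on buyers: $10.4; on producers: $15.6. (They sum to $26.)
The less price-elastic side of the market bears the larger share of a per-unit tax.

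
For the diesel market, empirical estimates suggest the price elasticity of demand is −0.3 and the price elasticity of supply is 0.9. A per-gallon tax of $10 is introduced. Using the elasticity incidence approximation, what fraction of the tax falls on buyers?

Incidence ratio: buyers' share ≈ εs / (εs + |εd|) = 0.9 / (0.9 + 0.3) = 0.75.
Supply is the more elastic side, so buyers bear the larger share.

Buyers' share ≈ 0.75.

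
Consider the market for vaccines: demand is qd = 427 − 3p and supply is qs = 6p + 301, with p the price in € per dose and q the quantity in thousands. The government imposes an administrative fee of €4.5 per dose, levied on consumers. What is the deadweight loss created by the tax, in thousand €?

Deadweight loss = €20.25 thousand.

Without the tax, 427 − 3p = 6p + 301 gives 9p = 126, so p* = €14 and q* = 385.
With the tax collected from consumers, demand (in seller-price terms) shifts: qd = 427 − 3(p + 4.5).
Solving gives q = 376 with consumers paying €17 and suppliers receiving €12.5 (the €4.5 wedge).
Quantity falls by |ΔQ| = |385 − 376| = 9.
DWL = ½ · t · |ΔQ| = ½ · 4.5 · 9 = €20.25.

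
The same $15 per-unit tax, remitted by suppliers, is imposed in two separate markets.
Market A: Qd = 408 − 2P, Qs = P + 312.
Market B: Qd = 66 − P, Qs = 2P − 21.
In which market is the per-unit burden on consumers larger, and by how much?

Market A: pre-tax P* = $32, Q* = 344; post-tax Q = 334; per-unit burden on consumers = $5.
Market B: pre-tax P* = $29, Q* = 37; post-tax Q = 27; per-unit burden on consumers = $10.
Difference: $5 vs $10 → market B is larger by $5.

Market B, by $5.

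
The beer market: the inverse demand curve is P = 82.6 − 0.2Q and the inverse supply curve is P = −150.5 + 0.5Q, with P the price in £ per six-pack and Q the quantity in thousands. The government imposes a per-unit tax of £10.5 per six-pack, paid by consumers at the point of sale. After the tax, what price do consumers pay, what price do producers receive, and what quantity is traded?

Inverting to Q(P) form: Qd = 413 − 5P; Qs = 2P + 301.
Before the tax: set 413 − 5P = 2P + 301 → P* = £16, Q* = 333.
With the tax collected from consumers, demand (in seller-price terms) shifts: Qd = 413 − 5(P + 10.5).
Solving gives Q = 318 with consumers paying £19 and producers receiving £8.5 (the £10.5 wedge).
The less price-elastic side of the market bears the larger share of a per-unit tax.

Consumers pay £19; producers receive £8.5; quantity = 318.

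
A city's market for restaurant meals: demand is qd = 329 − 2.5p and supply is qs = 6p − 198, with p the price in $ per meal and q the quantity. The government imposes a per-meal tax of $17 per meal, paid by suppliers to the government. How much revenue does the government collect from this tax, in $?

Tax revenue = $2448.

Without the tax, 329 − 2.5p = 6p − 198 gives 8.5p = 527, so p* = $62 and q* = 174.
With the tax collected from suppliers, supply shifts: qs = 6(p − 17) − 198.
Solving gives q = 144 with buyers paying $74 and suppliers receiving $57 (the $17 wedge).
Revenue = t · Q = 17 · 144 = $2448.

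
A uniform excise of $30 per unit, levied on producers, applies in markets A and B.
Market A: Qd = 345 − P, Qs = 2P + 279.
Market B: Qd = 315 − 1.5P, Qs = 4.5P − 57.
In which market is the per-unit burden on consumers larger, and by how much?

Market A: pre-tax P* = $22, Q* = 323; post-tax Q = 303; per-unit burden on consumers = $20.
Market B: pre-tax P* = $62, Q* = 222; post-tax Q = 188.25; per-unit burden on consumers = $22.5.
Difference: $20 vs $22.5 → market B is larger by $2.5.

Market B, by $2.5.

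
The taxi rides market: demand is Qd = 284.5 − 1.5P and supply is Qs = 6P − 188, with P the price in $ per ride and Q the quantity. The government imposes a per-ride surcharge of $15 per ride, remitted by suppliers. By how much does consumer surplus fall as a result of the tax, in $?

Before the tax: set 284.5 − 1.5P = 6P − 188 → P* = $63, Q* = 190.
With the tax collected from suppliers, supply shifts: Qs = 6(P − 15) − 188.
New equilibrium: buyers pay $75, suppliers receive $60, Q = 172. (Wedge: Pb − Ps = 15.)
ΔCS is the trapezoid between Q = 172 and Q = 190 of height $12: ½ · (190 + 172) · 12 = $2172.

Consumer surplus falls by $2172.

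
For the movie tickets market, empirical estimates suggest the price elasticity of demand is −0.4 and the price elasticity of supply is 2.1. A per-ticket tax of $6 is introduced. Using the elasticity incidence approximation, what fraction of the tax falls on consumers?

Consumers' share ≈ 0.84.

Incidence ratio: consumers' share ≈ εs / (εs + |εd|) = 2.1 / (2.1 + 0.4) = 0.84.
Supply is the more elastic side, so consumers bear the larger share.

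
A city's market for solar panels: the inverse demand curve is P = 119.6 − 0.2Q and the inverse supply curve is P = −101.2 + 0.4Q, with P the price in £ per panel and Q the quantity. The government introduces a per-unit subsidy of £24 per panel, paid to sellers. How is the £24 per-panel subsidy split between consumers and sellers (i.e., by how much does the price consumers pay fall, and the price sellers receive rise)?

Rewrite in direct form: Qd = 598 − 5P and Qs = 2.5P + 253.
Without the subsidy, 598 − 5P = 2.5P + 253 gives 7.5P = 345, so P* = £46 and Q* = 368.
With a per-unit subsidy paid to sellers, each receives P + 24 per unit sold, so supply becomes Qs = 2.5(P + 24) + 253.
Solving gives Q = 408 with consumers paying £38 and sellers receiving £62 (the £24 wedge).
Gain to consumers: £8; to sellers: £16. (They sum to £24.)

Consumers gain £8 per panel; sellers gain £16 per panel.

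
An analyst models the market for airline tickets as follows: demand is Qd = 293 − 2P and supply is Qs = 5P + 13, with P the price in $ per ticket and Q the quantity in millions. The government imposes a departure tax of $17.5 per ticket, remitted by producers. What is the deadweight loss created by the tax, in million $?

Without the tax, 293 − 2P = 5P + 13 gives 7P = 280, so P* = $40 and Q* = 213.
With the tax collected from producers, supply shifts: Qs = 5(P − 17.5) + 13.
New equilibrium: consumers pay $52.5, producers receive $35, Q = 188. (Wedge: Pb − Ps = 17.5.)
Quantity falls by |ΔQ| = |213 − 188| = 25.
DWL = ½ · t · |ΔQ| = ½ · 17.5 · 25 = $218.75.

Deadweight loss = $218.75 million.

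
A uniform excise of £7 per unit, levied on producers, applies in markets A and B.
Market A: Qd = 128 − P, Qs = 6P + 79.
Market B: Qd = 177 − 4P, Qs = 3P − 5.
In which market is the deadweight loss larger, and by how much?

Market B, by £21.

Market A: pre-tax P* = £7, Q* = 121; post-tax Q = 115; deadweight loss = £21.
Market B: pre-tax P* = £26, Q* = 73; post-tax Q = 61; deadweight loss = £42.
Difference: £21 vs £42 → market B is larger by £21.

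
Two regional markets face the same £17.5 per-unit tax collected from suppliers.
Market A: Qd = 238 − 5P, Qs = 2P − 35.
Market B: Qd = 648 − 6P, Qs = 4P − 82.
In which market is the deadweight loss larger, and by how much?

Market A: pre-tax P* = £39, Q* = 43; post-tax Q = 18; deadweight loss = £218.75.
Market B: pre-tax P* = £73, Q* = 210; post-tax Q = 168; deadweight loss = £367.5.
Difference: £218.75 vs £367.5 → market B is larger by £148.75.

Market B, by £148.75.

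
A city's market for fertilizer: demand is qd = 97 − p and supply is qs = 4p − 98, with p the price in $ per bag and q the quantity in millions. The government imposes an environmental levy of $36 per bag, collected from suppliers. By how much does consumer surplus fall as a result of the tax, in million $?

Consumer surplus falls by $1255.68 million.

Before the tax: set 97 − p = 4p − 98 → p* = $39, q* = 58.
With the tax collected from suppliers, supply shifts: qs = 4(p − 36) − 98.
Solving gives q = 29.2 with buyers paying $67.8 and suppliers receiving $31.8 (the $36 wedge).
ΔCS is the trapezoid between Q = 29.2 and Q = 58 of height $28.8: ½ · (58 + 29.2) · 28.8 = $1255.68.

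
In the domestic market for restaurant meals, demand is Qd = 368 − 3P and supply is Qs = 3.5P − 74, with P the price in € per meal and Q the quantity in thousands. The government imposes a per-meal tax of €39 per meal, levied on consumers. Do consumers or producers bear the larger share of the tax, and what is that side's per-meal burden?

Consumers bear the larger share: €21 per meal.

Without the tax, 368 − 3P = 3.5P − 74 gives 6.5P = 442, so P* = €68 and Q* = 164.
With the tax collected from consumers, demand (in seller-price terms) shifts: Qd = 368 − 3(P + 39).
Solving gives Q = 101 with consumers paying €89 and producers receiving €50 (the €39 wedge).
Per-meal burden: consumers €21, producers €18.
Consumers take the larger share because demand is less price-elastic here (demand slope 3 vs supply slope 3.5).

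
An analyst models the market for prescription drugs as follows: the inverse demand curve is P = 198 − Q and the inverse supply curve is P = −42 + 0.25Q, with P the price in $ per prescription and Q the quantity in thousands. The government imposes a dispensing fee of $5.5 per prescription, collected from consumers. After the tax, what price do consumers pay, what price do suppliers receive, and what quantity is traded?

Inverting to Q(P) form: Qd = 198 − P; Qs = 4P + 168.
Without the tax, 198 − P = 4P + 168 gives 5P = 30, so P* = $6 and Q* = 192.
With the tax collected from consumers, demand (in seller-price terms) shifts: Qd = 198 − (P + 5.5).
Solving gives Q = 187.6 with consumers paying $10.4 and suppliers receiving $4.9 (the $5.5 wedge).

Consumers pay $10.4; suppliers receive $4.9; quantity = 187.6.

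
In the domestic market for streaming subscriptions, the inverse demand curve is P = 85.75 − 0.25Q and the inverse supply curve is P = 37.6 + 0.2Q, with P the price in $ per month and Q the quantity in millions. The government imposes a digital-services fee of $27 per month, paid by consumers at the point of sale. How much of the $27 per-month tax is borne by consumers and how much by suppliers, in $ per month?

Consumers bear $15 per month; suppliers bear $12 per month.

Inverting to Q(P) form: Qd = 343 − 4P; Qs = 5P − 188.
Before the tax: set 343 − 4P = 5P − 188 → P* = $59, Q* = 107.
With the tax collected from consumers, demand (in seller-price terms) shifts: Qd = 343 − 4(P + 27).
Solving gives Q = 47 with consumers paying $74 and suppliers receiving $47 (the $27 wedge).
Burden on consumers: $15; on suppliers: $12. (They sum to $27.)
The less price-elastic side of the market bears the larger share of a per-unit tax.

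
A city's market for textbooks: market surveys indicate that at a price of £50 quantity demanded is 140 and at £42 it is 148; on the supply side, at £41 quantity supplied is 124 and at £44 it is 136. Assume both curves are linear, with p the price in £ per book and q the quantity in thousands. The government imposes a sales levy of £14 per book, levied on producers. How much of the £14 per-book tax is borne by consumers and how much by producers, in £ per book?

Demand slope: (148 − 140)/(42 − 50) = -1, so qd = 190 − p.
Supply slope: (136 − 124)/(44 − 41) = 4, so qs = 4p − 40.
Before the tax: set 190 − p = 4p − 40 → p* = £46, q* = 144.
With the tax collected from producers, supply shifts: qs = 4(p − 14) − 40.
New equilibrium: consumers pay £57.2, producers receive £43.2, q = 132.8. (Wedge: pb − ps = 14.)
Burden on consumers: £11.2; on producers: £2.8. (They sum to £14.)
The less price-elastic side of the market bears the larger share of a per-unit tax.

Consumers bear £11.2 per book; producers bear £2.8 per book.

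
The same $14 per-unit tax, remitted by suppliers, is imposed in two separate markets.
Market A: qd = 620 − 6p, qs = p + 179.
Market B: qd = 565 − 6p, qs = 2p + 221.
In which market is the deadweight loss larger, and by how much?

Market A: pre-tax p* = $63, q* = 242; post-tax q = 230; deadweight loss = $84.
Market B: pre-tax p* = $43, q* = 307; post-tax q = 286; deadweight loss = $147.
Difference: $84 vs $147 → market B is larger by $63.

Market B, by $63.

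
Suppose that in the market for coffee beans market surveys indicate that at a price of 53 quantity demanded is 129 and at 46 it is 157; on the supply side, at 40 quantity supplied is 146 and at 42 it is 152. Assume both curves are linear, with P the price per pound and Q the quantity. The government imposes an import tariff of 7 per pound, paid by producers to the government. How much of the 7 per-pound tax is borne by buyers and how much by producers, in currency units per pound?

Demand slope: (157 − 129)/(46 − 53) = -4, so Qd = 341 − 4P.
Supply slope: (152 − 146)/(42 − 40) = 3, so Qs = 3P + 26.
Before the tax: set 341 − 4P = 3P + 26 → P* = 45, Q* = 161.
With the tax collected from producers, supply shifts: Qs = 3(P − 7) + 26.
Solving gives Q = 149 with buyers paying 48 and producers receiving 41 (the 7 wedge).
Burden on buyers: 3; on producers: 4. (They sum to 7.)
The less price-elastic side of the market bears the larger share of a per-unit tax.

Buyers bear 3 per pound; producers bear 4 per pound.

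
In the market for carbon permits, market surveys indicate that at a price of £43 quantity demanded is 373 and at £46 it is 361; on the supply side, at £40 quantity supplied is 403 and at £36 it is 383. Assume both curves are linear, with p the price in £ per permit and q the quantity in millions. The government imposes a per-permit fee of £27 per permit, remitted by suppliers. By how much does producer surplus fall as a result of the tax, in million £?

Demand slope: (361 − 373)/(46 − 43) = -4, so qd = 545 − 4p.
Supply slope: (383 − 403)/(36 − 40) = 5, so qs = 5p + 203.
Without the tax, 545 − 4p = 5p + 203 gives 9p = 342, so p* = £38 and q* = 393.
With the tax collected from suppliers, supply shifts: qs = 5(p − 27) + 203.
Solving gives q = 333 with consumers paying £53 and suppliers receiving £26 (the £27 wedge).
ΔPS is the trapezoid between Q = 333 and Q = 393 of height £12: ½ · (393 + 333) · 12 = £4356.

Producer surplus falls by £4356 million.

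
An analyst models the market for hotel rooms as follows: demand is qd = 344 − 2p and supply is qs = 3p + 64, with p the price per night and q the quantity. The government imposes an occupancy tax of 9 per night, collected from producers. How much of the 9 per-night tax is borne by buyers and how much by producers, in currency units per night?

Without the tax, 344 − 2p = 3p + 64 gives 5p = 280, so p* = 56 and q* = 232.
With the tax collected from producers, supply shifts: qs = 3(p − 9) + 64.
Solving gives q = 221.2 with buyers paying 61.4 and producers receiving 52.4 (the 9 wedge).
Burden on buyers: 5.4; on producers: 3.6. (They sum to 9.)
The less price-elastic side of the market bears the larger share of a per-unit tax.

Buyers bear 5.4 per night; producers bear 3.6 per night.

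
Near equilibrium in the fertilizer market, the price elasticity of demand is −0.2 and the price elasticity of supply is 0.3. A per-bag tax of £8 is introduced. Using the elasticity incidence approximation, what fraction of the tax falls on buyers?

Incidence ratio: buyers' share ≈ εs / (εs + |εd|) = 0.3 / (0.3 + 0.2) = 0.6.
Supply is the more elastic side, so buyers bear the larger share.

Buyers' share ≈ 0.6.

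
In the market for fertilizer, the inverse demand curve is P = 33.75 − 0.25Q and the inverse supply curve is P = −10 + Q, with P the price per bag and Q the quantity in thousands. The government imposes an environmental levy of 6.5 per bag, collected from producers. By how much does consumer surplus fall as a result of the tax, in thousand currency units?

Rewrite in direct form: Qd = 135 − 4P and Qs = P + 10.
Without the tax, 135 − 4P = P + 10 gives 5P = 125, so P* = 25 and Q* = 35.
With the tax collected from producers, supply shifts: Qs = (P − 6.5) + 10.
Solving gives Q = 29.8 with buyers paying 26.3 and producers receiving 19.8 (the 6.5 wedge).
ΔCS is the trapezoid between Q = 29.8 and Q = 35 of height 1.3: ½ · (35 + 29.8) · 1.3 = 42.12.

Consumer surplus falls by 42.12 thousand.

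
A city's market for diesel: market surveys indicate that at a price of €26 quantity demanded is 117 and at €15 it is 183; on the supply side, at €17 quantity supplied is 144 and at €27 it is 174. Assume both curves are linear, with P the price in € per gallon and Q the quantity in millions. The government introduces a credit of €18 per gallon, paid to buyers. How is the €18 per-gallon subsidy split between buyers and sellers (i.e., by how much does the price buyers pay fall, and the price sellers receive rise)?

Buyers gain €6 per gallon; sellers gain €12 per gallon.

Demand slope: (183 − 117)/(15 − 26) = -6, so Qd = 273 − 6P.
Supply slope: (174 − 144)/(27 − 17) = 3, so Qs = 3P + 93.
Before the subsidy: set 273 − 6P = 3P + 93 → P* = €20, Q* = 153.
With a per-unit subsidy paid to buyers, each effectively pays P − 18, so demand becomes Qd = 273 − 6(P − 18).
Solving gives Q = 189 with buyers paying €14 and sellers receiving €32 (the €18 wedge).
Gain to buyers: €6; to sellers: €12. (They sum to €18.)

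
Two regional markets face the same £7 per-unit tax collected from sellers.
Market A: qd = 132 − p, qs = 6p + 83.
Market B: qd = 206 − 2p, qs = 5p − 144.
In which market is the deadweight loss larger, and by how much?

Market B, by £14.

Market A: pre-tax p* = £7, q* = 125; post-tax q = 119; deadweight loss = £21.
Market B: pre-tax p* = £50, q* = 106; post-tax q = 96; deadweight loss = £35.
Difference: £21 vs £35 → market B is larger by £14.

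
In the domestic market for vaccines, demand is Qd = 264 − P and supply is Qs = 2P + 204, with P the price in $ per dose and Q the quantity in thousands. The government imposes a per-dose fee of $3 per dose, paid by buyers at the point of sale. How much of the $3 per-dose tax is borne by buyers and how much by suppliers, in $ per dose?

Buyers bear $2 per dose; suppliers bear $1 per dose.

Before the tax: set 264 − P = 2P + 204 → P* = $20, Q* = 244.
With the tax collected from buyers, demand (in seller-price terms) shifts: Qd = 264 − (P + 3).
Solving gives Q = 242 with buyers paying $22 and suppliers receiving $19 (the $3 wedge).
Burden on buyers: $2; on suppliers: $1. (They sum to $3.)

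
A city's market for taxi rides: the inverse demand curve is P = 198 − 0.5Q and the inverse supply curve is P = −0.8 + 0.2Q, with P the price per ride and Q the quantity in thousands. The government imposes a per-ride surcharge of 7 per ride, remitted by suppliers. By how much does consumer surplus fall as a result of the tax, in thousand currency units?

Rewrite in direct form: Qd = 396 − 2P and Qs = 5P + 4.
Before the tax: set 396 − 2P = 5P + 4 → P* = 56, Q* = 284.
With the tax collected from suppliers, supply shifts: Qs = 5(P − 7) + 4.
New equilibrium: buyers pay 61, suppliers receive 54, Q = 274. (Wedge: Pb − Ps = 7.)
ΔCS is the trapezoid between Q = 274 and Q = 284 of height 5: ½ · (284 + 274) · 5 = 1395.

Consumer surplus falls by 1395 thousand.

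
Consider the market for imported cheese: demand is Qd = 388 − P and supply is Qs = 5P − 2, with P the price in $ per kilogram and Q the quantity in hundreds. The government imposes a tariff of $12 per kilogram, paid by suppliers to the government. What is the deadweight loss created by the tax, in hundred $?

Before the tax: set 388 − P = 5P − 2 → P* = $65, Q* = 323.
With the tax collected from suppliers, supply shifts: Qs = 5(P − 12) − 2.
New equilibrium: consumers pay $75, suppliers receive $63, Q = 313. (Wedge: Pb − Ps = 12.)
Quantity falls by |ΔQ| = |323 − 313| = 10.
DWL = ½ · t · |ΔQ| = ½ · 12 · 10 = $60.

Deadweight loss = $60 hundred.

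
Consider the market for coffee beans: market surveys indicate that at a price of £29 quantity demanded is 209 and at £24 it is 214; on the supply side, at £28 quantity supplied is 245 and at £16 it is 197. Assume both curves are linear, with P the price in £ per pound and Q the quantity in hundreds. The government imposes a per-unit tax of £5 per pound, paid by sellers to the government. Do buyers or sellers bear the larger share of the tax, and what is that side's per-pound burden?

Buyers bear the larger share: £4 per pound.

Demand slope: (214 − 209)/(24 − 29) = -1, so Qd = 238 − P.
Supply slope: (197 − 245)/(16 − 28) = 4, so Qs = 4P + 133.
Without the tax, 238 − P = 4P + 133 gives 5P = 105, so P* = £21 and Q* = 217.
With the tax collected from sellers, supply shifts: Qs = 4(P − 5) + 133.
New equilibrium: buyers pay £25, sellers receive £20, Q = 213. (Wedge: Pb − Ps = 5.)
Per-pound burden: buyers £4, sellers £1.
Buyers take the larger share because demand is less price-elastic here (demand slope 1 vs supply slope 4).
The less price-elastic side of the market bears the larger share of a per-unit tax.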